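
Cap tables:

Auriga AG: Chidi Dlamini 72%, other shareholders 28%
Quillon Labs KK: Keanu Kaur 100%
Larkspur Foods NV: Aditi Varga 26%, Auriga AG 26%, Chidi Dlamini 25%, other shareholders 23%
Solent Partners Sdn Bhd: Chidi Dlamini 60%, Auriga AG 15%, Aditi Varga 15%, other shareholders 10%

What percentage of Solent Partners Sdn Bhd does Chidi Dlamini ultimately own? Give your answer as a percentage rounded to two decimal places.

Chidi reaches Solent along 2 paths.
Direct stake: 60% = 60%.
Via Auriga: 72% × 15% = 10.8%.
Total: 60% + 10.8% = 70.8%.
Rounded: 70.80%.

70.80%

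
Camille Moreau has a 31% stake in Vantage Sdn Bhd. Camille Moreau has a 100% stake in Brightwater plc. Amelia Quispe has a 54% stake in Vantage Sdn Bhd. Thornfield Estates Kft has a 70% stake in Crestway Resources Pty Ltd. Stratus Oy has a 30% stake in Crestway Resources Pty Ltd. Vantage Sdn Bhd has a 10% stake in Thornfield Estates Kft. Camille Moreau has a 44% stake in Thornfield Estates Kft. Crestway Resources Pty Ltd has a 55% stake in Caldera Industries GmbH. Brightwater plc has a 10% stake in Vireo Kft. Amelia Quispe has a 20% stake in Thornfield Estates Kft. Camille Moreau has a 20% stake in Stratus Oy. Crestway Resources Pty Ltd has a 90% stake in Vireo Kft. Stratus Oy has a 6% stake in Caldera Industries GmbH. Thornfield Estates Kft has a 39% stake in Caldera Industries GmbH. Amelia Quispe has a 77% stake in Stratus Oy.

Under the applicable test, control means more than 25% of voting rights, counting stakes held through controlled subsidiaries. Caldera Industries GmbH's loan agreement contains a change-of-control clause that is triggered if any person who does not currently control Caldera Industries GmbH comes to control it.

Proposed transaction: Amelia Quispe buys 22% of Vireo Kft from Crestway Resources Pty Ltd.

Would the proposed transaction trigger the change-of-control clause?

The purchase adds only to Amelia's holdings (Crestway's stake shrinks), so Amelia is the only person who could newly come to control Caldera.
Amelia holds 54% of Vantage, so Amelia controls Vantage.
Vantage and Amelia together hold 10% + 20% = 30% of Thornfield, so Amelia controls Thornfield.
Amelia holds 77% of Stratus, so Amelia controls Stratus.
Thornfield and Stratus together hold 70% + 30% = 100% of Crestway, so Amelia controls Crestway.
Thornfield and Stratus and Crestway together hold 39% + 6% + 55% = 100% of Caldera, so Amelia controls Caldera.
So Amelia already controls Caldera before the transaction.
After the purchase, Amelia holds 22% of Vireo directly, and Crestway's stake falls to 68%.
Amelia controlled Caldera already, so this is not a new person acquiring control; every other person's position is unchanged or reduced.
No new person acquires control, so the clause is not triggered.

No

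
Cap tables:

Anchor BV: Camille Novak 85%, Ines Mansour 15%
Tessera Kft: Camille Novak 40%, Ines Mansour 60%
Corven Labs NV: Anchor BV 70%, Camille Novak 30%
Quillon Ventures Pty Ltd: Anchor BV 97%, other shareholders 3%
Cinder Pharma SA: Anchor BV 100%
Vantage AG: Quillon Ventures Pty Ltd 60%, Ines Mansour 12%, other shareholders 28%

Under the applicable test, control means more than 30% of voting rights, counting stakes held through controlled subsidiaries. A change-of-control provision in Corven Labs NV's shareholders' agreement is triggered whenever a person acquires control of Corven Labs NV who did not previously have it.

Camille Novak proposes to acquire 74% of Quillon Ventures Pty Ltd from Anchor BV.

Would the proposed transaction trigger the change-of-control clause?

The purchase adds only to Camille's holdings (Anchor's stake shrinks), so Camille is the only person who could newly come to control Corven.
Camille holds 85% of Anchor, so Camille controls Anchor.
Anchor and Camille together hold 70% + 30% = 100% of Corven, so Camille controls Corven.
So Camille already controls Corven before the transaction.
After the purchase, Camille holds 74% of Quillon directly, and Anchor's stake falls to 23%.
Camille controlled Corven already, so this is not a new person acquiring control; every other person's position is unchanged or reduced.
No new person acquires control, so the clause is not triggered.

No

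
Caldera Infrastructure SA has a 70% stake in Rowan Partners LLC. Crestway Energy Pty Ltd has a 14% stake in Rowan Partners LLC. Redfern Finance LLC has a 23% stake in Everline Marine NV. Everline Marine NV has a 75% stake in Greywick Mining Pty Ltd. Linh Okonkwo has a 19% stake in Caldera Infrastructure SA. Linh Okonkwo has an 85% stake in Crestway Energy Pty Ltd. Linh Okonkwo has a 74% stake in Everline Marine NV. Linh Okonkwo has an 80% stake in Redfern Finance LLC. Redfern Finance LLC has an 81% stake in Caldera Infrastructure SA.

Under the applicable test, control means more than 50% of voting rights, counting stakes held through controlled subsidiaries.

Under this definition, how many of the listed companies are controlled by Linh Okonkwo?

6

Linh holds 80% of Redfern, so Linh controls Redfern.
Linh and Redfern together hold 19% + 81% = 100% of Caldera, so Linh controls Caldera.
Linh and Redfern together hold 74% + 23% = 97% of Everline, so Linh controls Everline.
Linh holds 85% of Crestway, so Linh controls Crestway.
Everline holds 75% of Greywick, so Linh controls Greywick.
Crestway and Caldera together hold 14% + 70% = 84% of Rowan, so Linh controls Rowan.
Linh controls 6 companies.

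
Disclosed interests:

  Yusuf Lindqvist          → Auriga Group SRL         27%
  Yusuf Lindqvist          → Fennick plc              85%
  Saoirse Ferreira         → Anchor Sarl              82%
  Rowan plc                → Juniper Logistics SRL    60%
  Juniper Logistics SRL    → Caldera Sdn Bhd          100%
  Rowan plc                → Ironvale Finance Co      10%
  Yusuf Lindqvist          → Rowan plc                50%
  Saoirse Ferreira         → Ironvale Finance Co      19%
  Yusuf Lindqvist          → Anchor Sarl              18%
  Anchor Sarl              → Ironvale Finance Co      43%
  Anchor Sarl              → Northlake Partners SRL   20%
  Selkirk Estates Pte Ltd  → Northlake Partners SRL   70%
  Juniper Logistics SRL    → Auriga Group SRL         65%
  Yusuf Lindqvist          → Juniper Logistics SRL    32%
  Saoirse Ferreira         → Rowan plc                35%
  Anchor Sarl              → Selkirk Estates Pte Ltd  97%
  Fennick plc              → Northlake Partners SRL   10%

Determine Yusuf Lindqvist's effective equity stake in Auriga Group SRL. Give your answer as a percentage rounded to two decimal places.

67.30%

Yusuf reaches Auriga along 3 paths.
Via Juniper: 32% × 65% = 20.8%.
Via Rowan → Juniper: 50% × 60% × 65% = 19.5%.
Direct stake: 27% = 27%.
Total: 20.8% + 19.5% + 27% = 67.3%.
Rounded: 67.30%.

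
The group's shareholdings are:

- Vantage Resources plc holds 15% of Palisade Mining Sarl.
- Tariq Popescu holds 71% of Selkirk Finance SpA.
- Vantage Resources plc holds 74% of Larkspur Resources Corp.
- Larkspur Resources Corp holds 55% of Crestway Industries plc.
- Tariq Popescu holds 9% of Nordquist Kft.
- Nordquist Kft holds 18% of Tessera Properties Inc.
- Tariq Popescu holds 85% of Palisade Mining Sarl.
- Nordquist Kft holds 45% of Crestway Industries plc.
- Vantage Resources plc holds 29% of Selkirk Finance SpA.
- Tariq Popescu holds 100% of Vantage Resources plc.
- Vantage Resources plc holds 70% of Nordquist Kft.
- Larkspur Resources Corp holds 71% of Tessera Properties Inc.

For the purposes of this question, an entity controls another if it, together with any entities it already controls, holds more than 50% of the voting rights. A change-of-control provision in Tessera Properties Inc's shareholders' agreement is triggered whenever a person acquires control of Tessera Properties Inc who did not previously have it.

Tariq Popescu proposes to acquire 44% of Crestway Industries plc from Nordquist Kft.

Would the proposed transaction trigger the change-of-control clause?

No

The purchase adds only to Tariq's holdings (Nordquist's stake shrinks), so Tariq is the only person who could newly come to control Tessera.
Tariq holds 100% of Vantage, so Tariq controls Vantage.
Tariq and Vantage together hold 9% + 70% = 79% of Nordquist, so Tariq controls Nordquist.
Vantage holds 74% of Larkspur, so Tariq controls Larkspur.
Larkspur and Nordquist together hold 71% + 18% = 89% of Tessera, so Tariq controls Tessera.
So Tariq already controls Tessera before the transaction.
After the purchase, Tariq holds 44% of Crestway directly, and Nordquist's stake falls to 1%.
Tariq controlled Tessera already, so this is not a new person acquiring control; every other person's position is unchanged or reduced.
No new person acquires control, so the clause is not triggered.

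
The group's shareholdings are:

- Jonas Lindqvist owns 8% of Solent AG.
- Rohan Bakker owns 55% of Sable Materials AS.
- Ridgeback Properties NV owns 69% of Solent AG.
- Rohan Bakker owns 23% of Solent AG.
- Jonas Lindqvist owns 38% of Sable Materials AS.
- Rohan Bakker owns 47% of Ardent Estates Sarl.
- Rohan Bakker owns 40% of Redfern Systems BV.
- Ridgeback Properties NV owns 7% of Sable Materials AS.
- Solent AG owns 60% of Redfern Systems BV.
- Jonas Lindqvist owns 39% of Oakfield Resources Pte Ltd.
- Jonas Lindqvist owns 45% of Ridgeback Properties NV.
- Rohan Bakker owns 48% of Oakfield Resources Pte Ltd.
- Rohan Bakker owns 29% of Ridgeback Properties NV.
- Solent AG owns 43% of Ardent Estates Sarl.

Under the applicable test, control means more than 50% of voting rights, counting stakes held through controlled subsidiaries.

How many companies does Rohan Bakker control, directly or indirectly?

Rohan holds 55% of Sable, so Rohan controls Sable.
No other company's threshold is met.
Rohan controls 1 company.

1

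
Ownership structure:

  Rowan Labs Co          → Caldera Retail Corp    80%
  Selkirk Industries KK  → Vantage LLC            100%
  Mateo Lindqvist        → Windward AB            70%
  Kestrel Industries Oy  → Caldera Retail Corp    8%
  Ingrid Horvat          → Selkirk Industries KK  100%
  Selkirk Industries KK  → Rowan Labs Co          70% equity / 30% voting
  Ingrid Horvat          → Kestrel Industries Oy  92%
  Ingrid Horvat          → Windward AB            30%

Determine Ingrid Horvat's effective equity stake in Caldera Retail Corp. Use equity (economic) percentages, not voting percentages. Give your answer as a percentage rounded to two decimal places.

63.36%

Ingrid reaches Caldera along 2 paths.
Via Selkirk → Rowan: 100% × 70% × 80% = 56%.
Via Kestrel: 92% × 8% = 7.36%.
Total: 56% + 7.36% = 63.36%.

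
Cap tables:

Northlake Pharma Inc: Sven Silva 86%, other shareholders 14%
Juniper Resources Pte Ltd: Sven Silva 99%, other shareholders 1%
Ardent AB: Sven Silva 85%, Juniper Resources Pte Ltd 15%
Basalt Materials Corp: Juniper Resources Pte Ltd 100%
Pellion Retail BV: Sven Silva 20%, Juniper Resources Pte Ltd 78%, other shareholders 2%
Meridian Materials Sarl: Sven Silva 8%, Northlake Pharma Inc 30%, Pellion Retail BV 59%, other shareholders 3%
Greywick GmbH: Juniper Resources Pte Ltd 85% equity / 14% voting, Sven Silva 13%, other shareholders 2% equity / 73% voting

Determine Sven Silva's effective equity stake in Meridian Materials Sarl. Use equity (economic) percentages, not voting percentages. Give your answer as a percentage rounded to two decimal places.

Sven reaches Meridian along 4 paths.
Direct stake: 8% = 8%.
Via Northlake: 86% × 30% = 25.8%.
Via Pellion: 20% × 59% = 11.8%.
Via Juniper → Pellion: 99% × 78% × 59% = 45.5598%.
Total: 8% + 25.8% + 11.8% + 45.5598% = 91.1598%.
Rounded: 91.16%.

91.16%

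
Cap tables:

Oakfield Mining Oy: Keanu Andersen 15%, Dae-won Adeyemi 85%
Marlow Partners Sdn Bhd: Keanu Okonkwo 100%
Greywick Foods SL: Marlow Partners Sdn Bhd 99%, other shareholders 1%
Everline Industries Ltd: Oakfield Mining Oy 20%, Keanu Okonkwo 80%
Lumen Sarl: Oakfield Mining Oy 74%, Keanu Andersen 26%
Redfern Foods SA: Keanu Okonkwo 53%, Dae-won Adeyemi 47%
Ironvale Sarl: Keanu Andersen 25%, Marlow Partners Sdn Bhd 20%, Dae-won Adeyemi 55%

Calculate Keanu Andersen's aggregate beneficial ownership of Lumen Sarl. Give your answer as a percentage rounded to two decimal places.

37.10%

Keanu Andersen reaches Lumen along 2 paths.
Via Oakfield: 15% × 74% = 11.1%.
Direct stake: 26% = 26%.
Total: 11.1% + 26% = 37.1%.
Rounded: 37.10%.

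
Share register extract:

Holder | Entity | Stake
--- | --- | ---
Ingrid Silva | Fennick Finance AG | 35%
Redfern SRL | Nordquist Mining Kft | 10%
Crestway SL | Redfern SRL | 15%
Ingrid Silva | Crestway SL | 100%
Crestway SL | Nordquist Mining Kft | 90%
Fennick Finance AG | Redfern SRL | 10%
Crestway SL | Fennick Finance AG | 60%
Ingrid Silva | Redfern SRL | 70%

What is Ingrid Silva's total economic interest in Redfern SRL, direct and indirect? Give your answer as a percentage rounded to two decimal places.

94.50%

Ingrid reaches Redfern along 4 paths.
Via Crestway: 100% × 15% = 15%.
Via Crestway → Fennick: 100% × 60% × 10% = 6%.
Via Fennick: 35% × 10% = 3.5%.
Direct stake: 70% = 70%.
Total: 15% + 6% + 3.5% + 70% = 94.5%.
Rounded: 94.50%.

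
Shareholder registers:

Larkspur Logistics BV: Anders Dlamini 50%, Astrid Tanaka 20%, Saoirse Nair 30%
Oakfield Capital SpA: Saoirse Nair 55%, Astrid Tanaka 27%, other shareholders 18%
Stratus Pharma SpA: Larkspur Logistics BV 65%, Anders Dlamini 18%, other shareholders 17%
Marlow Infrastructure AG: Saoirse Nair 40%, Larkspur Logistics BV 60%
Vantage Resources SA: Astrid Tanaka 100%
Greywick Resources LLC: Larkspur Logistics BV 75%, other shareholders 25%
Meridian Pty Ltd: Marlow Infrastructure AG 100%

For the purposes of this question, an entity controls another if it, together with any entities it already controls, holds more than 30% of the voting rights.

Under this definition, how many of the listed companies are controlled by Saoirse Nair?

3

Saoirse holds 55% of Oakfield, so Saoirse controls Oakfield.
Saoirse holds 40% of Marlow, so Saoirse controls Marlow.
Marlow holds 100% of Meridian, so Saoirse controls Meridian.
No other company's threshold is met.
Saoirse controls 3 companies.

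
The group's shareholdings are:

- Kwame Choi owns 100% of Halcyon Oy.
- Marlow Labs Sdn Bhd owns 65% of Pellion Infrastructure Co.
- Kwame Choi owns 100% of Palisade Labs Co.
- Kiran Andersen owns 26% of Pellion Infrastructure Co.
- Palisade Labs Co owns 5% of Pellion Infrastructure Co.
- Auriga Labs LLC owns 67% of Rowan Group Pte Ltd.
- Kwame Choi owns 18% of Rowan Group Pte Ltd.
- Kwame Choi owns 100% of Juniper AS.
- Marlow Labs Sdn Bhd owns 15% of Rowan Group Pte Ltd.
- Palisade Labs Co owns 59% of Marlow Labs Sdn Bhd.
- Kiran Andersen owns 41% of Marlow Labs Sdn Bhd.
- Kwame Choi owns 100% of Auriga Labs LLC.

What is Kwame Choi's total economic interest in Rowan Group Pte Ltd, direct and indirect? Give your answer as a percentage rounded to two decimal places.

93.85%

Kwame reaches Rowan along 3 paths.
Direct stake: 18% = 18%.
Via Palisade → Marlow: 100% × 59% × 15% = 8.85%.
Via Auriga: 100% × 67% = 67%.
Total: 18% + 8.85% + 67% = 93.85%.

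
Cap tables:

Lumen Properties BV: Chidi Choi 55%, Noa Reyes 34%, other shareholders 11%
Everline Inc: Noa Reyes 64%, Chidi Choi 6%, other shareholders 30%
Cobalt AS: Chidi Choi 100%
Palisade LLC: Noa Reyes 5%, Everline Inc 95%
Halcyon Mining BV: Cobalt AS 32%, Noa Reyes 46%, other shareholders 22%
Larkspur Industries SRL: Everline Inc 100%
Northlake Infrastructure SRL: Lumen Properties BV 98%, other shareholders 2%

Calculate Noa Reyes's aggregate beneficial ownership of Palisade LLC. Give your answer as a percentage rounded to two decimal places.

Noa reaches Palisade along 2 paths.
Direct stake: 5% = 5%.
Via Everline: 64% × 95% = 60.8%.
Total: 5% + 60.8% = 65.8%.
Rounded: 65.80%.

65.80%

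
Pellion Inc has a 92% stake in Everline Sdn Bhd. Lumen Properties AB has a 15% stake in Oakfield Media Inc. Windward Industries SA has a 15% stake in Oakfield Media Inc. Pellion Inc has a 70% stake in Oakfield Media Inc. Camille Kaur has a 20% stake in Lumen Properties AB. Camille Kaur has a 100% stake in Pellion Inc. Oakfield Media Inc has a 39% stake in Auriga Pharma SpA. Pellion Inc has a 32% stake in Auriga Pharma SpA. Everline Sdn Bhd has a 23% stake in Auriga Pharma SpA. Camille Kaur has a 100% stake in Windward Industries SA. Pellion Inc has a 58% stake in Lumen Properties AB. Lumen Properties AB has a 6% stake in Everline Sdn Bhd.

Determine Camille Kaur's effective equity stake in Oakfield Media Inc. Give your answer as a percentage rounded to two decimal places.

Camille reaches Oakfield along 4 paths.
Via Pellion: 100% × 70% = 70%.
Via Pellion → Lumen: 100% × 58% × 15% = 8.7%.
Via Lumen: 20% × 15% = 3%.
Via Windward: 100% × 15% = 15%.
Total: 70% + 8.7% + 3% + 15% = 96.7%.
Rounded: 96.70%.

96.70%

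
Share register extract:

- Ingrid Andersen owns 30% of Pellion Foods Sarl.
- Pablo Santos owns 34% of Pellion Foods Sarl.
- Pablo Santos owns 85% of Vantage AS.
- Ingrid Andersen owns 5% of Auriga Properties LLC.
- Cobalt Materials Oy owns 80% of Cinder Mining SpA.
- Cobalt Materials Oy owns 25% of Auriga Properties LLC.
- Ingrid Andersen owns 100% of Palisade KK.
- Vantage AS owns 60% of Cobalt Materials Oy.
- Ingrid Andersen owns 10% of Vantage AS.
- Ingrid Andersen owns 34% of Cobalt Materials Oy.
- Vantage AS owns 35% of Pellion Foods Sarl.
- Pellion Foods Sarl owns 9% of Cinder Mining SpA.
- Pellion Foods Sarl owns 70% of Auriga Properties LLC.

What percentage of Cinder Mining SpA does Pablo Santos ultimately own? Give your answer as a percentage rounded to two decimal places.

46.54%

Pablo reaches Cinder along 3 paths.
Via Vantage → Cobalt: 85% × 60% × 80% = 40.8%.
Via Vantage → Pellion: 85% × 35% × 9% = 2.6775%.
Via Pellion: 34% × 9% = 3.06%.
Total: 40.8% + 2.6775% + 3.06% = 46.5375%.
Rounded: 46.54%.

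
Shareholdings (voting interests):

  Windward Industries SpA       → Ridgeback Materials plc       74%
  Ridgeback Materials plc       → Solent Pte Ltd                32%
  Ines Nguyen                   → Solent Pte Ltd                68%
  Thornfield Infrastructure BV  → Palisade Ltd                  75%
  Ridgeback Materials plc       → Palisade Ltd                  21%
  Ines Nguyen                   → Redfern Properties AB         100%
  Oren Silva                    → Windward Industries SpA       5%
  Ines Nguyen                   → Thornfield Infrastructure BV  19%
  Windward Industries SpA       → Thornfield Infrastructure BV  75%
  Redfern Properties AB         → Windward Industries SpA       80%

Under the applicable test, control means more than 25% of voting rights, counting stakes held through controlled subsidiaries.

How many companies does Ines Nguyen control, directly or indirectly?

6

Ines holds 100% of Redfern, so Ines controls Redfern.
Redfern holds 80% of Windward, so Ines controls Windward.
Windward holds 74% of Ridgeback, so Ines controls Ridgeback.
Windward and Ines together hold 75% + 19% = 94% of Thornfield, so Ines controls Thornfield.
Ridgeback and Ines together hold 32% + 68% = 100% of Solent, so Ines controls Solent.
Thornfield and Ridgeback together hold 75% + 21% = 96% of Palisade, so Ines controls Palisade.
Ines controls 6 companies.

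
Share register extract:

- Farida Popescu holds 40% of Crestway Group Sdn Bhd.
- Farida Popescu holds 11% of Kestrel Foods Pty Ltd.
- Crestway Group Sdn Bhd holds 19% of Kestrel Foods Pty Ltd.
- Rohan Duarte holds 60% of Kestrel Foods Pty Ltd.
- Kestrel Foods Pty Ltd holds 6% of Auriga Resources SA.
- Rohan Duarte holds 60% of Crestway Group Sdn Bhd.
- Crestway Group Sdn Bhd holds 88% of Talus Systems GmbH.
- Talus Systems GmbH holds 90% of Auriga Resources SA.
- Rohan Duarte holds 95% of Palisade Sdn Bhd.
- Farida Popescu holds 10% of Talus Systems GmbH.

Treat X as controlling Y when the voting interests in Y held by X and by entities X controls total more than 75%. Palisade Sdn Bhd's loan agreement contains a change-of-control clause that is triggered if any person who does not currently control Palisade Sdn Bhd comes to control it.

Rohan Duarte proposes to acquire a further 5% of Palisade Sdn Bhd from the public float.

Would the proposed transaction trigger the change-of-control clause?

The purchase changes only Rohan's holdings, so Rohan is the only person who could newly come to control Palisade.
Rohan holds 95% of Palisade, so Rohan controls Palisade.
So Rohan already controls Palisade before the transaction.
After the purchase, Rohan's direct stake in Palisade rises to 95% + 5% = 100%.
Rohan controlled Palisade already, so this is not a new person acquiring control; every other person's position is unchanged or reduced.
No new person acquires control, so the clause is not triggered.

No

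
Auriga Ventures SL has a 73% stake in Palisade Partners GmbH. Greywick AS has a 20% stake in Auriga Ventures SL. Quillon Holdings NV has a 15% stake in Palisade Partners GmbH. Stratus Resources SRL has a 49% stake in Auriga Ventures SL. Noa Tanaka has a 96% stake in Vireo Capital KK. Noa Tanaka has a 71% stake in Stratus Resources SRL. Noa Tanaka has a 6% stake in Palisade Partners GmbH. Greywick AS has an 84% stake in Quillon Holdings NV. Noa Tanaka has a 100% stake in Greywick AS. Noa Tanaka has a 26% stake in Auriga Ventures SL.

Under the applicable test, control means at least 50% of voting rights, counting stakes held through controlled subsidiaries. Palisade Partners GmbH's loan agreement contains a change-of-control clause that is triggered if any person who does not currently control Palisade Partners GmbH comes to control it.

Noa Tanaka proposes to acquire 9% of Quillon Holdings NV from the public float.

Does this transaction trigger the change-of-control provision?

No

The purchase changes only Noa's holdings, so Noa is the only person who could newly come to control Palisade.
Noa holds 100% of Greywick, so Noa controls Greywick.
Greywick holds 84% of Quillon, so Noa controls Quillon.
Noa holds 71% of Stratus, so Noa controls Stratus.
Stratus and Greywick and Noa together hold 49% + 20% + 26% = 95% of Auriga, so Noa controls Auriga.
Noa and Quillon and Auriga together hold 6% + 15% + 73% = 94% of Palisade, so Noa controls Palisade.
So Noa already controls Palisade before the transaction.
After the purchase, Noa holds 9% of Quillon directly.
Noa controlled Palisade already, so this is not a new person acquiring control; every other person's position is unchanged or reduced.
No new person acquires control, so the clause is not triggered.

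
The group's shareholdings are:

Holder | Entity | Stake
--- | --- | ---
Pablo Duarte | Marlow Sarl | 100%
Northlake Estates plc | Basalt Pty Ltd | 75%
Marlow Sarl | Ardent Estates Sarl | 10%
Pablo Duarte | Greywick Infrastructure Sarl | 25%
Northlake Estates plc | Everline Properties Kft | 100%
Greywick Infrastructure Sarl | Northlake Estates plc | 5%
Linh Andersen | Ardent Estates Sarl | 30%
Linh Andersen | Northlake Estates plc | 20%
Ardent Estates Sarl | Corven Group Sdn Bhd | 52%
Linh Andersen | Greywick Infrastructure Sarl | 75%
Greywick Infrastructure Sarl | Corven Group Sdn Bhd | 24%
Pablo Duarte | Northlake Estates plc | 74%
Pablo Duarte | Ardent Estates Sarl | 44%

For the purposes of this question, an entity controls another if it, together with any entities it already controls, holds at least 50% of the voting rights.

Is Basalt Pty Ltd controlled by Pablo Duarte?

Pablo holds 74% of Northlake, so Pablo controls Northlake.
Northlake holds 75% of Basalt, so Pablo controls Basalt.

Yes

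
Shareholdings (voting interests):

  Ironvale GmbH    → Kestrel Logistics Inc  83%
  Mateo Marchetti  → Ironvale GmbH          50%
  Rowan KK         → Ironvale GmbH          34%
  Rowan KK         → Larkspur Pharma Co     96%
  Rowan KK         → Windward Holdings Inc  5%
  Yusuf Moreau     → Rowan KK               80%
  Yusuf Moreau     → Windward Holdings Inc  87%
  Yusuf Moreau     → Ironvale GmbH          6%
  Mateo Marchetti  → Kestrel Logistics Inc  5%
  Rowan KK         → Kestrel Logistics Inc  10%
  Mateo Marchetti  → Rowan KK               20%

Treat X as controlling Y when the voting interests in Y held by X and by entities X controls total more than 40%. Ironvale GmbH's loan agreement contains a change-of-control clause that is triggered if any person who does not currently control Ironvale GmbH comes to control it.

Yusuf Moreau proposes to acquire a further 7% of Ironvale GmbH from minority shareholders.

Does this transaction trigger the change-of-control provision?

The purchase changes only Yusuf's holdings, so Yusuf is the only person who could newly come to control Ironvale.
Yusuf holds 80% of Rowan, so Yusuf controls Rowan.
Rowan holds 96% of Larkspur, so Yusuf controls Larkspur.
Rowan and Yusuf together hold 5% + 87% = 92% of Windward, so Yusuf controls Windward.
In Ironvale, Yusuf's side holds only 34% + 6% = 40%, not > 40%.
So before the transaction, Yusuf does not control Ironvale.
After the purchase, Yusuf's direct stake in Ironvale rises to 6% + 7% = 13%.
Rowan and Yusuf together hold 34% + 13% = 47% of Ironvale, so Yusuf controls Ironvale.
Yusuf did not control Ironvale before and does after, so the clause is triggered.

Yes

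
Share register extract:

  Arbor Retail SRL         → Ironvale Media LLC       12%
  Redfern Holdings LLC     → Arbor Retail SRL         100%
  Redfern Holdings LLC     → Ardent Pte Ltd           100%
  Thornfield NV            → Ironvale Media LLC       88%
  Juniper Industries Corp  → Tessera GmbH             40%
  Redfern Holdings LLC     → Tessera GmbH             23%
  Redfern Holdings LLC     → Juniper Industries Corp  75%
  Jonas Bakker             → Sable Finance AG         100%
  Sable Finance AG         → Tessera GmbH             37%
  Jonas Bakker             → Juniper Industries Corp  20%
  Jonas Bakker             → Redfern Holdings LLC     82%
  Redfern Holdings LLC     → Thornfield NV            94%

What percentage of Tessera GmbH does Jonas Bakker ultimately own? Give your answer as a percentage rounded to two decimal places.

Jonas reaches Tessera along 4 paths.
Via Sable: 100% × 37% = 37%.
Via Redfern: 82% × 23% = 18.86%.
Via Juniper: 20% × 40% = 8%.
Via Redfern → Juniper: 82% × 75% × 40% = 24.6%.
Total: 37% + 18.86% + 8% + 24.6% = 88.46%.

88.46%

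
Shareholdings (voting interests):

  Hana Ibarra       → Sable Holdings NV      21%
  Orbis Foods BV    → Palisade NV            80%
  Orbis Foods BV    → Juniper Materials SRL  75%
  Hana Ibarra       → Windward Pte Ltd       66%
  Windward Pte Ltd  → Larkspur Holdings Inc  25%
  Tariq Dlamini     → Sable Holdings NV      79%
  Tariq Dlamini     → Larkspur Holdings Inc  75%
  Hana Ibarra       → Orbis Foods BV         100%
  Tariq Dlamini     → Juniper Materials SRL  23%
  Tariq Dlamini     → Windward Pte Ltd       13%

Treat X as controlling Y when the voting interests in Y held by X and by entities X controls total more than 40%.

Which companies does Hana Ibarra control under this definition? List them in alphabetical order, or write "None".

Hana holds 66% of Windward, so Hana controls Windward.
Hana holds 100% of Orbis, so Hana controls Orbis.
Orbis holds 80% of Palisade, so Hana controls Palisade.
Orbis holds 75% of Juniper, so Hana controls Juniper.
No other company's threshold is met.

Juniper Materials SRL, Orbis Foods BV, Palisade NV, Windward Pte Ltd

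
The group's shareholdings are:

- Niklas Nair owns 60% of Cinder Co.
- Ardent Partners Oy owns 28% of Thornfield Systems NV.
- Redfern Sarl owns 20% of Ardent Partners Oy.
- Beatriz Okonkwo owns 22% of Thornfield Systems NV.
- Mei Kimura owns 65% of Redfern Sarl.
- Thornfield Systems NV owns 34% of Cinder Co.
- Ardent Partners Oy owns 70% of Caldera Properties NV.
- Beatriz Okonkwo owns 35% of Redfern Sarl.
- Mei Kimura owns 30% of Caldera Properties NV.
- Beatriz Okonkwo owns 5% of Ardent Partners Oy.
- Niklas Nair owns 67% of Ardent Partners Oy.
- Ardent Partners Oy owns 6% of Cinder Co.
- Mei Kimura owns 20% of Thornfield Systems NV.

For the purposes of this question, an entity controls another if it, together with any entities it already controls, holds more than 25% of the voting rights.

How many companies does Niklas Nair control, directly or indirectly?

Niklas holds 67% of Ardent, so Niklas controls Ardent.
Ardent holds 28% of Thornfield, so Niklas controls Thornfield.
Ardent holds 70% of Caldera, so Niklas controls Caldera.
Thornfield and Niklas and Ardent together hold 34% + 60% + 6% = 100% of Cinder, so Niklas controls Cinder.
No other company's threshold is met.
Niklas controls 4 companies.

4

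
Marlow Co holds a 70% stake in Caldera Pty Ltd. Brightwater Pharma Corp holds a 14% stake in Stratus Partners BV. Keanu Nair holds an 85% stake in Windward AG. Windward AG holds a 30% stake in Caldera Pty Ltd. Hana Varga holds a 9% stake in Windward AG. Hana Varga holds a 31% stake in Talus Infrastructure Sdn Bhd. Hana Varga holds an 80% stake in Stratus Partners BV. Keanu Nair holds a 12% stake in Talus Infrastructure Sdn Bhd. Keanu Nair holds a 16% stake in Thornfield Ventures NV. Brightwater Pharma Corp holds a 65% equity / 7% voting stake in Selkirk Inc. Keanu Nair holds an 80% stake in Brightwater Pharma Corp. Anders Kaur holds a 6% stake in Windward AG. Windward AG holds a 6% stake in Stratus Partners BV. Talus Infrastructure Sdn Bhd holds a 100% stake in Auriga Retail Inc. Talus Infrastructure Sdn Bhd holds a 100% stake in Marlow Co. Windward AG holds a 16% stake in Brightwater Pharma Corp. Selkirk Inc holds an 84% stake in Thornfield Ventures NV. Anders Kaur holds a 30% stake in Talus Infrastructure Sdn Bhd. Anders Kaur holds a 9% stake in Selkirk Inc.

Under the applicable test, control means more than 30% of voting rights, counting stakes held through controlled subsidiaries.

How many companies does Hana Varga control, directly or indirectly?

5

Hana holds 31% of Talus, so Hana controls Talus.
Talus holds 100% of Marlow, so Hana controls Marlow.
Hana holds 80% of Stratus, so Hana controls Stratus.
Marlow holds 70% of Caldera, so Hana controls Caldera.
Talus holds 100% of Auriga, so Hana controls Auriga.
No other company's threshold is met.
Hana controls 5 companies.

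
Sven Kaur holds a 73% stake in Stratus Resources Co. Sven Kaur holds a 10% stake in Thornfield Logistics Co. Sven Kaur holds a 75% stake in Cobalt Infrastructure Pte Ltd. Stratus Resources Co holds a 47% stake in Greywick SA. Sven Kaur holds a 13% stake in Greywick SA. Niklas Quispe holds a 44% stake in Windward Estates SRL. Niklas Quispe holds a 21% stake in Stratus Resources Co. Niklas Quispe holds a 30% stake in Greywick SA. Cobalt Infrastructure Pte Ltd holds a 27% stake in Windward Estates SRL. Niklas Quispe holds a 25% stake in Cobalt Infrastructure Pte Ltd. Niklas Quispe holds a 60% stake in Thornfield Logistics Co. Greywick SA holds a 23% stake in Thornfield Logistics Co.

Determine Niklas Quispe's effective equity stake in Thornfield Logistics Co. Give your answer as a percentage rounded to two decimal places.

69.17%

Niklas reaches Thornfield along 3 paths.
Direct stake: 60% = 60%.
Via Greywick: 30% × 23% = 6.9%.
Via Stratus → Greywick: 21% × 47% × 23% = 2.2701%.
Total: 60% + 6.9% + 2.2701% = 69.1701%.
Rounded: 69.17%.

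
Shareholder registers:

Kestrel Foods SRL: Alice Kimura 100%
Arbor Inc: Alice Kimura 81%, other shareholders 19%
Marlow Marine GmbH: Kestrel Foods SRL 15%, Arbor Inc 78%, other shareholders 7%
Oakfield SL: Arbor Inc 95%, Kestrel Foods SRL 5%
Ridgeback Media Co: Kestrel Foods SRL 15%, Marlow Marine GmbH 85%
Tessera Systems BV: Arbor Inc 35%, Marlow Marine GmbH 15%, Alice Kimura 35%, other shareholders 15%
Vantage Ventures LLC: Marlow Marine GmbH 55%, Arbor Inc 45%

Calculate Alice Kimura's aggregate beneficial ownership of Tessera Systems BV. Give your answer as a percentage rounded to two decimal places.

75.08%

Alice reaches Tessera along 4 paths.
Via Arbor: 81% × 35% = 28.35%.
Via Kestrel → Marlow: 100% × 15% × 15% = 2.25%.
Via Arbor → Marlow: 81% × 78% × 15% = 9.477%.
Direct stake: 35% = 35%.
Total: 28.35% + 2.25% + 9.477% + 35% = 75.077%.
Rounded: 75.08%.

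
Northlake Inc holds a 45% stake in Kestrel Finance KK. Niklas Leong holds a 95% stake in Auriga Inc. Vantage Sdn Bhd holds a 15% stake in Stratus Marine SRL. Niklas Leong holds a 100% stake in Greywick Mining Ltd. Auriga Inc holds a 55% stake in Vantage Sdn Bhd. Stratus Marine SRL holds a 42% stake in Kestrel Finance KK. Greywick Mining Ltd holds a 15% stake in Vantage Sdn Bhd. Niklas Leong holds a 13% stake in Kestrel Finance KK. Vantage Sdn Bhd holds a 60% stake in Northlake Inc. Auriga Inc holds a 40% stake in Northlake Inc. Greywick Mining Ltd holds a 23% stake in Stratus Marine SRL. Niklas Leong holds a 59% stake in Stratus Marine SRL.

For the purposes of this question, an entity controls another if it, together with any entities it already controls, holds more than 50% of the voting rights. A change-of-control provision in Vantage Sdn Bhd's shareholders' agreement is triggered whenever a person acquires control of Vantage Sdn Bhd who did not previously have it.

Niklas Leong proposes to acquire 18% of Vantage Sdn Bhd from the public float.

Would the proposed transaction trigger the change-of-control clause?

The purchase changes only Niklas's holdings, so Niklas is the only person who could newly come to control Vantage.
Niklas holds 95% of Auriga, so Niklas controls Auriga.
Niklas holds 100% of Greywick, so Niklas controls Greywick.
Auriga and Greywick together hold 55% + 15% = 70% of Vantage, so Niklas controls Vantage.
So Niklas already controls Vantage before the transaction.
After the purchase, Niklas holds 18% of Vantage directly.
Niklas controlled Vantage already, so this is not a new person acquiring control; every other person's position is unchanged or reduced.
No new person acquires control, so the clause is not triggered.

No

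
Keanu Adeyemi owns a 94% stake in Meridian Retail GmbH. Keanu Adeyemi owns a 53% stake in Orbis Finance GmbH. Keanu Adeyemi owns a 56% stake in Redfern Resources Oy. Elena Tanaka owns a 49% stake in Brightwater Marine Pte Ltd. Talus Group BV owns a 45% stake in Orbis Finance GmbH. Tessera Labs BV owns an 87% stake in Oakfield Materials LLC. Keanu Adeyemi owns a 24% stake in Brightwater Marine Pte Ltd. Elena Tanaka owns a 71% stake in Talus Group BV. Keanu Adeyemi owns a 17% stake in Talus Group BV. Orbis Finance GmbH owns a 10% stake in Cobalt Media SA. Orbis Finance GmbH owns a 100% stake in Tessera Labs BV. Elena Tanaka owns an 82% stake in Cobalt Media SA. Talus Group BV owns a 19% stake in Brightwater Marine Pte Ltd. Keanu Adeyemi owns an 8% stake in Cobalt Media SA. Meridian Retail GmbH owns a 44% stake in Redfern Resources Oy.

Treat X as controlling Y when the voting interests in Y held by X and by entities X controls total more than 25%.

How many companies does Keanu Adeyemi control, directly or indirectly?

Keanu holds 53% of Orbis, so Keanu controls Orbis.
Orbis holds 100% of Tessera, so Keanu controls Tessera.
Keanu holds 94% of Meridian, so Keanu controls Meridian.
Tessera holds 87% of Oakfield, so Keanu controls Oakfield.
Meridian and Keanu together hold 44% + 56% = 100% of Redfern, so Keanu controls Redfern.
No other company's threshold is met.
Keanu controls 5 companies.

5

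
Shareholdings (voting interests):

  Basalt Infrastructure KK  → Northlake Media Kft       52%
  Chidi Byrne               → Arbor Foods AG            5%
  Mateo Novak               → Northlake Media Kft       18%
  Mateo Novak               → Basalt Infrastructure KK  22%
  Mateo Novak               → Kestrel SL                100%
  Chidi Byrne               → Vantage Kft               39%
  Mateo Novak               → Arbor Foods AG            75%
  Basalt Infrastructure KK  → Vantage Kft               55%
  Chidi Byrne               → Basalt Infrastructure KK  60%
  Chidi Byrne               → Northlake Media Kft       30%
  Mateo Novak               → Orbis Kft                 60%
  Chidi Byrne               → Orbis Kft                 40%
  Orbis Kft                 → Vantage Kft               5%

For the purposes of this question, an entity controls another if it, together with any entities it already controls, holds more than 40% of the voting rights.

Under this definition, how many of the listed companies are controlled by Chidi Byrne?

3

Chidi holds 60% of Basalt, so Chidi controls Basalt.
Chidi and Basalt together hold 30% + 52% = 82% of Northlake, so Chidi controls Northlake.
Chidi and Basalt together hold 39% + 55% = 94% of Vantage, so Chidi controls Vantage.
No other company's threshold is met.
Chidi controls 3 companies.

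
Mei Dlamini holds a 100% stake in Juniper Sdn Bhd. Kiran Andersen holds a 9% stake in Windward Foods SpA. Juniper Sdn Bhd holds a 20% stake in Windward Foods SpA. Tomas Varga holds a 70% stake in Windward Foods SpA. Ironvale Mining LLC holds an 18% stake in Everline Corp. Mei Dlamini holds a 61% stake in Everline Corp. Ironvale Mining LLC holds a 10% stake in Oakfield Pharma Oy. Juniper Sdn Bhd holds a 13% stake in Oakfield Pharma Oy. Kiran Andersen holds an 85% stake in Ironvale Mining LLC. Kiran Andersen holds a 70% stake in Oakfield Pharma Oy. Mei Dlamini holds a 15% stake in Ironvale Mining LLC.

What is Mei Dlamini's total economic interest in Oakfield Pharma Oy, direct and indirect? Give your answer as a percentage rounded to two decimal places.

Mei reaches Oakfield along 2 paths.
Via Ironvale: 15% × 10% = 1.5%.
Via Juniper: 100% × 13% = 13%.
Total: 1.5% + 13% = 14.5%.
Rounded: 14.50%.

14.50%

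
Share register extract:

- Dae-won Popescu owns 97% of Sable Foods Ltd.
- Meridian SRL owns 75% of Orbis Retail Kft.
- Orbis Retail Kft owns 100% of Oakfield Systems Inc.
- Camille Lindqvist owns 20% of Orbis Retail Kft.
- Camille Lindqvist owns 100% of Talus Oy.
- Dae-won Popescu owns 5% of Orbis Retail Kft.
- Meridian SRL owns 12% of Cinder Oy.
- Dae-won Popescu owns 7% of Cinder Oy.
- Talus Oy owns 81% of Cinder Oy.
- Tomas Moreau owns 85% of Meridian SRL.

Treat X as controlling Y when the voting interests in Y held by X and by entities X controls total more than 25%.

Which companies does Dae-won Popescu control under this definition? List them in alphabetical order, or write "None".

Dae-won holds 97% of Sable, so Dae-won controls Sable.
No other company's threshold is met.

Sable Foods Ltd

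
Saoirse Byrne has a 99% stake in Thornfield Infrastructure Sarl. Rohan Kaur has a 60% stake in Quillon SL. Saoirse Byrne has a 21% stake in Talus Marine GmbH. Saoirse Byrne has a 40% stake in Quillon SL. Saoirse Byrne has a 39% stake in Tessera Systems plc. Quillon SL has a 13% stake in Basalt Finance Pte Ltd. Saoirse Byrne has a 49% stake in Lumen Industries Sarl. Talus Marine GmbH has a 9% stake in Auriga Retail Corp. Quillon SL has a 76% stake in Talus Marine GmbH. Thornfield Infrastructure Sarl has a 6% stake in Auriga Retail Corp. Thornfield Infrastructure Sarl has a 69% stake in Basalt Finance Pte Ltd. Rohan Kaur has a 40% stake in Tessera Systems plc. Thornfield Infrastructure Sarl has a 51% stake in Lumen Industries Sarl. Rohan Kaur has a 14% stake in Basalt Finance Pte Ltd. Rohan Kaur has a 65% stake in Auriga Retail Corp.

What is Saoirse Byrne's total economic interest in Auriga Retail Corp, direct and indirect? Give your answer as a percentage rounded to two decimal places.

Saoirse reaches Auriga along 3 paths.
Via Thornfield: 99% × 6% = 5.94%.
Via Talus: 21% × 9% = 1.89%.
Via Quillon → Talus: 40% × 76% × 9% = 2.736%.
Total: 5.94% + 1.89% + 2.736% = 10.566%.
Rounded: 10.57%.

10.57%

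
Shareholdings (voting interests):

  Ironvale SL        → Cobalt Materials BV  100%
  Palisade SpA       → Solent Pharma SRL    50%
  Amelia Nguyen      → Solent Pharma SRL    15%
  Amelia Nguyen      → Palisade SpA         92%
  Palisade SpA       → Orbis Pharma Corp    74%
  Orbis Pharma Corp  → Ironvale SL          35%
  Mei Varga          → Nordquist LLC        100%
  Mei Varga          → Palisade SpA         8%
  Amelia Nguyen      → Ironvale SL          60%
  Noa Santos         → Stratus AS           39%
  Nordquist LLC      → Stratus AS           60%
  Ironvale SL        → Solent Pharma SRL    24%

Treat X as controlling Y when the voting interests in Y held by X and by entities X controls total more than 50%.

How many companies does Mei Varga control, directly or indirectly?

Mei holds 100% of Nordquist, so Mei controls Nordquist.
Nordquist holds 60% of Stratus, so Mei controls Stratus.
No other company's threshold is met.
Mei controls 2 companies.

2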